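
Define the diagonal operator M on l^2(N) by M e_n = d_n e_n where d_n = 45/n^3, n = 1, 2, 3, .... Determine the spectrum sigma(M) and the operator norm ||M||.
sigma(M) = {45/n^3 : n ≥ 1} ∪ {0}; ||M|| = 45

A bounded diagonal operator on l^2 with diagonal entries d_n has spectrum equal to the closure of {d_n : n ≥ 1}: every d_n is an eigenvalue (with eigenvector e_n), so {d_n} ⊂ sigma(M); the spectrum is closed, so its closure is too; and for lambda not in the closure, (M - lambda I) has bounded inverse (the diagonal entries 1/(d_n - lambda) are bounded). For our sequence d_n = 45/n^3, n = 1, 2, 3, ...:
  - {d_n} = {45/n^3 : n ≥ 1}; the only limit point is 0
  - closure = {45/n^3 : n ≥ 1} ∪ {0}
For the norm: a diagonal operator has ||M|| = sup_n |d_n|. Here d_n = 45/n^3 is positive and decreasing, so sup_n |d_n| = d_1 = 45. So ||M|| = 45.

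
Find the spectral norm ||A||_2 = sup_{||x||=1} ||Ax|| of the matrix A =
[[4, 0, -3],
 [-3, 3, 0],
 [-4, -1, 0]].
||A||_2 ≈ 6.7552 (= sqrt(largest eigenvalue of A^T A))

||A||_2 = sigma_max(A) = sqrt(lambda_max(A^T A)). Form the symmetric matrix M = A^T A =
[[41, -5, -12],
 [-5, 10, 0],
 [-12, 0, 9]].
Its characteristic polynomial (trace, sum of principal 2x2 minors, determinant of M give the coefficients) is
  p(λ) = det(λ I - M) = λ^3 - 60λ^2 + 700λ - 2025.
No integer candidate from the rational root theorem (±divisors of 2025) is a root, so the roots are irrational. The cubic discriminant is Δ = 62583125 > 0, so there are three distinct real roots. p(4) = -121 and p(5) = 100 have opposite signs, so a root lies in (4, 5); Newton's method refines it to λ ≈ 4.4949. p(9) = 144 and p(10) = -25 have opposite signs, so a root lies in (9, 10); Newton's method refines it to λ ≈ 9.8726. p(45) = -900 and p(46) = 551 have opposite signs, so a root lies in (45, 46); Newton's method refines it to λ ≈ 45.6325. Check (Vieta): the three roots sum to 60, matching tr M = 60.
So the eigenvalues of A^T A are ≈ 4.4949, 9.8726, 45.6325 (all ≥ 0, as they must be for A^T A). The largest is λ_max ≈ 45.6325, hence ||A||_2 = sqrt(λ_max) ≈ 6.7552.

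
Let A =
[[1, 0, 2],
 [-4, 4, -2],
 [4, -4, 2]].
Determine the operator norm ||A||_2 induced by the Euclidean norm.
||A||_2 = sqrt((77 + sqrt(5001))/2) ≈ 8.5941 (= sqrt(largest eigenvalue of A^T A))

||A||_2 = sigma_max(A) = sqrt(lambda_max(A^T A)). Form the symmetric matrix M = A^T A =
[[33, -32, 18],
 [-32, 32, -16],
 [18, -16, 12]].
Its characteristic polynomial (trace, sum of principal 2x2 minors, determinant of M give the coefficients) is
  p(λ) = det(λ I - M) = λ^3 - 77λ^2 + 232λ.
The constant term is 0, so λ = 0 is a root. Dividing out λ leaves p(λ) = λ(λ^2 - 77λ + 232). For λ^2 - 77λ + 232 the discriminant is 5001. It is nonnegative but not a perfect square, so the roots are real and irrational: λ = (77 ± sqrt(5001))/2 ≈ 73.8589, 3.1411.
So the eigenvalues of A^T A are ≈ 0, 3.1411, 73.8589 (all ≥ 0, as they must be for A^T A). The largest is λ_max = (77 + sqrt(5001))/2 ≈ 73.8589, hence ||A||_2 = sqrt(λ_max) = sqrt((77 + sqrt(5001))/2) ≈ 8.5941.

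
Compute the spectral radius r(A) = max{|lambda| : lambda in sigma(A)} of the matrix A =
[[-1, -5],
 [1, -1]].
r(A) = sqrt(6) ≈ 2.4495

The eigenvalues of A are the roots of its characteristic polynomial. With M = A (coefficients from the trace and determinant):
  p(λ) = det(λ I - M) = λ^2 + 2λ + 6.
For λ^2 + 2λ + 6 the discriminant is -20. It is negative, so the roots are the complex-conjugate pair λ = -1 ± (sqrt(20)/2) i ≈ -1 ± 2.2361i. For a conjugate pair the product of the roots equals the constant term, so |λ|^2 = 6 and |λ| = sqrt(6) ≈ 2.4495.
Thus the eigenvalues (to 4 decimals) are -1 ± 2.2361i (modulus 2.4495). The spectral radius is the largest modulus: r(A) = sqrt(6) ≈ 2.4495. (Cross-check: r(A) ≤ ||A||_2 ≈ 5.1623; equality holds whenever A is normal, though it can also hold for some non-normal A.)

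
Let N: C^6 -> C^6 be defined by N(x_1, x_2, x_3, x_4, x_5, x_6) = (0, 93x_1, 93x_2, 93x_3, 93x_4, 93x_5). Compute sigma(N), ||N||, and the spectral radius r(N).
sigma(N) = {0}; ||N|| = 93; r(N) = 0. (N is nilpotent with N^6 = 0.)

On C^6, N is a strictly lower-triangular matrix with 93 on the subdiagonal and zeros elsewhere, so its characteristic polynomial is lambda^6 and every eigenvalue is 0: sigma(N) = {0}. For the operator norm, N e_i = 93e_{i+1} for i = 1, ..., 5 and N e_6 = 0, so the singular values of N are 93 (with multiplicity 5) and 0; hence ||N|| = 93. The spectral radius r(N) = max|lambda| = 0. Note ||N|| > r(N) — characteristic of non-normal nilpotent operators. Indeed N^6 = 0.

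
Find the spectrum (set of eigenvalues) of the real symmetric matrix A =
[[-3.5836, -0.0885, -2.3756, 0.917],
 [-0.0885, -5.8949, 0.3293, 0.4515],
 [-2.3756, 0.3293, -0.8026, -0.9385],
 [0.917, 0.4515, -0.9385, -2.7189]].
sigma(A) ≈ {-6, -5, -3, 1}

A is real symmetric, so its spectrum consists of real eigenvalues. Expanding the characteristic polynomial of the displayed matrix gives
  det(λ I - A) = p(λ) = λ^4 + (13)λ^3 + (49)λ^2 + (27.0032)λ + (-89.9948).
Solving p(λ) = 0 yields eigenvalues ≈ -6, -5, -3, 1. (A is shown rounded to 4 decimals, so these recover the underlying integer eigenvalues to within that precision.)
Verification: the trace of A = -13 equals the sum of eigenvalues -13, and det(A) ≈ -89.9948 matches the eigenvalue product -90.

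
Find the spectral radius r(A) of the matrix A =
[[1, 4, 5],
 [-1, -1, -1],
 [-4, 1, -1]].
r(A) ≈ 4.8735

The eigenvalues of A are the roots of its characteristic polynomial. With M = A (coefficients from the trace, the sum of principal 2x2 minors, and det A):
  p(λ) = det(λ I - M) = λ^3 + λ^2 + 24λ + 11.
No integer candidate from the rational root theorem (±divisors of 11) is a root, so the roots are irrational. The cubic discriminant is Δ = -53279 < 0, so there is one real root and a complex-conjugate pair. p(-1) = -13 and p(0) = 11 have opposite signs, so a root lies in (-1, 0); Newton's method refines it to λ ≈ -0.4631. Dividing out (λ - (-0.4631)) leaves approximately λ^2 + 0.5369λ + 23.7514. For λ^2 + 0.5369λ + 23.7514 the discriminant is -94.7172. It is negative, so the remaining roots are the complex-conjugate pair λ ≈ -0.2684 ± 4.8661i. Their product equals the constant term, so |λ|^2 ≈ 23.7514 and |λ| ≈ 4.8735.
Thus the eigenvalues (to 4 decimals) are -0.4631 (modulus 0.4631); -0.2684 ± 4.8661i (modulus 4.8735). The spectral radius is the largest modulus: r(A) ≈ 4.8735. (Cross-check: r(A) ≤ ||A||_2 ≈ 6.7556; equality holds whenever A is normal, though it can also hold for some non-normal A.)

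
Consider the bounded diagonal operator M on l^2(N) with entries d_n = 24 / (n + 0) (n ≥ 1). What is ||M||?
||M|| = 24 (attained at n = 1)

For M diagonal, ||M|| = sup_n |d_n| = sup_n 24/(n + 0). This is positive and strictly decreasing in n, so the supremum is attained at n = 1: d_1 = 24/(1 + 0) = 24. Hence ||M|| = 24.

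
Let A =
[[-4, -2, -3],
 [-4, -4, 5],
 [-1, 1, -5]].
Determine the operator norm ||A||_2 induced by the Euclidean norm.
||A||_2 ≈ 8.4358 (= sqrt(largest eigenvalue of A^T A))

||A||_2 = sigma_max(A) = sqrt(lambda_max(A^T A)). Form the symmetric matrix M = A^T A =
[[33, 23, -3],
 [23, 21, -19],
 [-3, -19, 59]].
Its characteristic polynomial (trace, sum of principal 2x2 minors, determinant of M give the coefficients) is
  p(λ) = det(λ I - M) = λ^3 - 113λ^2 + 2980λ - 196.
No integer candidate from the rational root theorem (±divisors of 196) is a root, so the roots are irrational. The cubic discriminant is Δ = 7595209840 > 0, so there are three distinct real roots. p(0) = -196 and p(1) = 2672 have opposite signs, so a root lies in (0, 1); Newton's method refines it to λ ≈ 0.0659. p(41) = 952 and p(42) = -280 have opposite signs, so a root lies in (41, 42); Newton's method refines it to λ ≈ 41.771. p(71) = -338 and p(72) = 1820 have opposite signs, so a root lies in (71, 72); Newton's method refines it to λ ≈ 71.163. Check (Vieta): the three roots sum to 113, matching tr M = 113.
So the eigenvalues of A^T A are ≈ 0.0659, 41.771, 71.163 (all ≥ 0, as they must be for A^T A). The largest is λ_max ≈ 71.163, hence ||A||_2 = sqrt(λ_max) ≈ 8.4358.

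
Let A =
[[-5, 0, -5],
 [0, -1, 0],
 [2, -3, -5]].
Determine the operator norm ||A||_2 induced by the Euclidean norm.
||A||_2 ≈ 7.7591 (= sqrt(largest eigenvalue of A^T A))

||A||_2 = sigma_max(A) = sqrt(lambda_max(A^T A)). Form the symmetric matrix M = A^T A =
[[29, -6, 15],
 [-6, 10, 15],
 [15, 15, 50]].
Its characteristic polynomial (trace, sum of principal 2x2 minors, determinant of M give the coefficients) is
  p(λ) = det(λ I - M) = λ^3 - 89λ^2 + 1754λ - 1225.
No integer candidate from the rational root theorem (±divisors of 1225) is a root, so the roots are irrational. The cubic discriminant is Δ = 2731519305 > 0, so there are three distinct real roots. p(0) = -1225 and p(1) = 441 have opposite signs, so a root lies in (0, 1); Newton's method refines it to λ ≈ 0.7248. p(28) = 63 and p(29) = -819 have opposite signs, so a root lies in (28, 29); Newton's method refines it to λ ≈ 28.0717. p(60) = -385 and p(61) = 1581 have opposite signs, so a root lies in (60, 61); Newton's method refines it to λ ≈ 60.2034. Check (Vieta): the three roots sum to 89, matching tr M = 89.
So the eigenvalues of A^T A are ≈ 0.7248, 28.0717, 60.2034 (all ≥ 0, as they must be for A^T A). The largest is λ_max ≈ 60.2034, hence ||A||_2 = sqrt(λ_max) ≈ 7.7591.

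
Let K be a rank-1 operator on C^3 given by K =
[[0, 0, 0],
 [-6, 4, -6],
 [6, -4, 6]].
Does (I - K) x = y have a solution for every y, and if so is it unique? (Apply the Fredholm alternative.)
(I - K) is invertible (det(I - K) = -9 ≠ 0), so for every y in C^3 the equation (I - K) x = y has a unique solution.

K has rank 1, so it is an outer product K = u v^T: every row of K is a multiple of one row vector. Reading off the entries, u = (0, 2, -2) and v = (-3, 2, -3) (row i of K equals u_i·v^T). A rank-one matrix u v^T satisfies K u = u (v·u) and kills the (2)-dimensional subspace v^⊥, so its characteristic polynomial is lambda^2 (lambda - v·u) with v·u = tr K = 10. Hence the eigenvalues of I - K are 1 (multiplicity 2) and 1 - (10) = -9, so det(I - K) = -9. (Direct check: I - K =
[[1, 0, 0],
 [6, -3, 6],
 [-6, 4, -5]]
has determinant -9.) The finite-dimensional Fredholm alternative says: either (I - K) is invertible, or ker(I - K) ≠ {0} and then range(I - K) = ker((I - K)^*)^⊥, with dim ker(I - K) = dim ker((I - K)^*). Since det(I - K) ≠ 0, 1 is not an eigenvalue of K and ker(I - K) = {0}, so we are in the first case: for every y there is a unique x = (I - K)^(-1) y. Explicitly, by the Sherman–Morrison formula, (I - u v^T)^(-1) = I + u v^T/(1 - v·u), i.e. (I - K)^(-1) = I + K/(-9).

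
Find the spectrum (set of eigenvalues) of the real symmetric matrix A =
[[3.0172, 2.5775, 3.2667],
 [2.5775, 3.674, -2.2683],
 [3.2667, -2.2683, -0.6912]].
sigma(A) ≈ {-4, 4, 6}

A is real symmetric, so its spectrum consists of real eigenvalues. Expanding the characteristic polynomial of the displayed matrix gives
  det(λ I - A) = p(λ) = λ^3 + (-6)λ^2 + (-16)λ + (95.9984).
Solving p(λ) = 0 yields eigenvalues ≈ -4, 4, 6. (A is shown rounded to 4 decimals, so these recover the underlying integer eigenvalues to within that precision.)
Verification: the trace of A = 6 equals the sum of eigenvalues 6, and det(A) ≈ -95.9984 matches the eigenvalue product -96.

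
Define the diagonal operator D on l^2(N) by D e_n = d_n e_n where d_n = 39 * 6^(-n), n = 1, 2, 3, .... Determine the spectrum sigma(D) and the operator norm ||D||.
sigma(D) = {39 * 6^(-n) : n ≥ 1} ∪ {0}; ||D|| = 13/2

A bounded diagonal operator on l^2 with diagonal entries d_n has spectrum equal to the closure of {d_n : n ≥ 1}: every d_n is an eigenvalue (with eigenvector e_n), so {d_n} ⊂ sigma(D); the spectrum is closed, so its closure is too; and for lambda not in the closure, (D - lambda I) has bounded inverse (the diagonal entries 1/(d_n - lambda) are bounded). For our sequence d_n = 39 * 6^(-n), n = 1, 2, 3, ...:
  - {d_n} = {39 * 6^(-n) : n ≥ 1}; the only limit point is 0
  - closure = {39 * 6^(-n) : n ≥ 1} ∪ {0}
For the norm: a diagonal operator has ||D|| = sup_n |d_n|. Here d_n = 39 * 6^(-n) is positive and decreasing, so sup_n |d_n| = d_1 = 39/6 = 13/2. So ||D|| = 13/2.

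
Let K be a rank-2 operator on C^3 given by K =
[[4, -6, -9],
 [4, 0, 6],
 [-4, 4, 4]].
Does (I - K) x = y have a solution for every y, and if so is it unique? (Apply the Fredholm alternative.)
(I - K) is invertible (det(I - K) = -27 ≠ 0), so for every y in C^3 the equation (I - K) x = y has a unique solution.

K has rank 2 and factors as K = U V^T = u1 v1^T + u2 v2^T with u1 = (-3, 0, 2), v1 = (-2, 2, 2), u2 = (-1, 2, 0), v2 = (2, 0, 3) (multiplying out reproduces the displayed K). The nonzero eigenvalues of U V^T coincide with those of the 2 x 2 matrix G = V^T U = [[v1·u1, v1·u2], [v2·u1, v2·u2]] = [[10, 6], [0, -2]], and by the Sylvester determinant identity det(I_3 - U V^T) = det(I_2 - V^T U) = det([[-9, -6], [0, 3]]) = (-9)(3) - (-6)(0) = -27. (Direct check: I - K =
[[-3, 6, 9],
 [-4, 1, -6],
 [4, -4, -3]]
has determinant -27.) The finite-dimensional Fredholm alternative says: either (I - K) is invertible, or ker(I - K) ≠ {0} and then range(I - K) = ker((I - K)^*)^⊥, with dim ker(I - K) = dim ker((I - K)^*). Since det(I - K) ≠ 0, 1 is not an eigenvalue of K and ker(I - K) = {0}, so we are in the first case: for every y there is a unique x = (I - K)^(-1) y. (Explicitly, by the Woodbury identity, (I - U V^T)^(-1) = I + U (I_2 - G)^(-1) V^T.)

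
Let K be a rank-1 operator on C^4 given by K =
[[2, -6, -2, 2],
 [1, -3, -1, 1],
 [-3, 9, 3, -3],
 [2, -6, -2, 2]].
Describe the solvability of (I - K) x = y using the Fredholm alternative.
(I - K) is invertible (det(I - K) = -3 ≠ 0), so for every y in C^4 the equation (I - K) x = y has a unique solution.

K has rank 1, so it is an outer product K = u v^T: every row of K is a multiple of one row vector. Reading off the entries, u = (2, 1, -3, 2) and v = (1, -3, -1, 1) (row i of K equals u_i·v^T). A rank-one matrix u v^T satisfies K u = u (v·u) and kills the (3)-dimensional subspace v^⊥, so its characteristic polynomial is lambda^3 (lambda - v·u) with v·u = tr K = 4. Hence the eigenvalues of I - K are 1 (multiplicity 3) and 1 - (4) = -3, so det(I - K) = -3. (Direct check: I - K =
[[-1, 6, 2, -2],
 [-1, 4, 1, -1],
 [3, -9, -2, 3],
 [-2, 6, 2, -1]]
has determinant -3.) The finite-dimensional Fredholm alternative says: either (I - K) is invertible, or ker(I - K) ≠ {0} and then range(I - K) = ker((I - K)^*)^⊥, with dim ker(I - K) = dim ker((I - K)^*). Since det(I - K) ≠ 0, 1 is not an eigenvalue of K and ker(I - K) = {0}, so we are in the first case: for every y there is a unique x = (I - K)^(-1) y. Explicitly, by the Sherman–Morrison formula, (I - u v^T)^(-1) = I + u v^T/(1 - v·u), i.e. (I - K)^(-1) = I + K/(-3).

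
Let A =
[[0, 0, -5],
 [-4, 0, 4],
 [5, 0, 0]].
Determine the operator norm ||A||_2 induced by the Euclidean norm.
||A||_2 = sqrt(57) ≈ 7.5498 (= sqrt(largest eigenvalue of A^T A))

||A||_2 = sigma_max(A) = sqrt(lambda_max(A^T A)). Form the symmetric matrix M = A^T A =
[[41, 0, -16],
 [0, 0, 0],
 [-16, 0, 41]].
Its characteristic polynomial (trace, sum of principal 2x2 minors, determinant of M give the coefficients) is
  p(λ) = det(λ I - M) = λ^3 - 82λ^2 + 1425λ.
The constant term is 0, so λ = 0 is a root. Dividing out λ leaves p(λ) = λ(λ^2 - 82λ + 1425). For λ^2 - 82λ + 1425 the discriminant is 1024. It is a perfect square (32^2), so the roots are rational: λ = (82 ± 32)/2 = 57, 25.
So the eigenvalues of A^T A are ≈ 0, 25, 57 (all ≥ 0, as they must be for A^T A). The largest is λ_max = 57, hence ||A||_2 = sqrt(λ_max) = sqrt(57) ≈ 7.5498.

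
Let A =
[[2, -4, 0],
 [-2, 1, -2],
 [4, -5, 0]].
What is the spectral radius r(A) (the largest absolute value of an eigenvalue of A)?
r(A) = 6

The eigenvalues of A are the roots of its characteristic polynomial. With M = A (coefficients from the trace, the sum of principal 2x2 minors, and det A):
  p(λ) = det(λ I - M) = λ^3 - 3λ^2 - 16λ - 12.
By the rational root theorem any rational root is an integer divisor of 12. Testing λ = 6: p(6) = 216 - 108 - 96 - 12 = 0, so λ = 6 is a root. Dividing out (λ - 6) leaves p(λ) = (λ - 6)(λ^2 + 3λ + 2). For λ^2 + 3λ + 2 the discriminant is 1. It is a perfect square (1^2), so the roots are rational: λ = (-3 ± 1)/2 = -1, -2.
Thus the eigenvalues (to 4 decimals) are -1 (modulus 1); -2 (modulus 2); 6 (modulus 6). The spectral radius is the largest modulus: r(A) = 6. (Cross-check: r(A) ≤ ||A||_2 ≈ 8.0364; equality holds whenever A is normal, though it can also hold for some non-normal A.)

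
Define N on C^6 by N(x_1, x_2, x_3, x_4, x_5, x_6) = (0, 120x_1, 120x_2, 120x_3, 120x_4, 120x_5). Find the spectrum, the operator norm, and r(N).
sigma(N) = {0}; ||N|| = 120; r(N) = 0. (N is nilpotent with N^6 = 0.)

On C^6, N is a strictly lower-triangular matrix with 120 on the subdiagonal and zeros elsewhere, so its characteristic polynomial is lambda^6 and every eigenvalue is 0: sigma(N) = {0}. For the operator norm, N e_i = 120e_{i+1} for i = 1, ..., 5 and N e_6 = 0, so the singular values of N are 120 (with multiplicity 5) and 0; hence ||N|| = 120. The spectral radius r(N) = max|lambda| = 0. Note ||N|| > r(N) — characteristic of non-normal nilpotent operators. Indeed N^6 = 0.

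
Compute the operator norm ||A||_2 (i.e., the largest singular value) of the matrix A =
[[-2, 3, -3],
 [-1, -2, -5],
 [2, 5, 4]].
||A||_2 ≈ 8.4594 (= sqrt(largest eigenvalue of A^T A))

||A||_2 = sigma_max(A) = sqrt(lambda_max(A^T A)). Form the symmetric matrix M = A^T A =
[[9, 6, 19],
 [6, 38, 21],
 [19, 21, 50]].
Its characteristic polynomial (trace, sum of principal 2x2 minors, determinant of M give the coefficients) is
  p(λ) = det(λ I - M) = λ^3 - 97λ^2 + 1854λ - 2401.
No integer candidate from the rational root theorem (±divisors of 2401) is a root, so the roots are irrational. The cubic discriminant is Δ = 5701848353 > 0, so there are three distinct real roots. p(1) = -643 and p(2) = 927 have opposite signs, so a root lies in (1, 2); Newton's method refines it to λ ≈ 1.3955. p(24) = 47 and p(25) = -1051 have opposite signs, so a root lies in (24, 25); Newton's method refines it to λ ≈ 24.0437. p(71) = -1833 and p(72) = 1487 have opposite signs, so a root lies in (71, 72); Newton's method refines it to λ ≈ 71.5608. Check (Vieta): the three roots sum to 97, matching tr M = 97.
So the eigenvalues of A^T A are ≈ 1.3955, 24.0437, 71.5608 (all ≥ 0, as they must be for A^T A). The largest is λ_max ≈ 71.5608, hence ||A||_2 = sqrt(λ_max) ≈ 8.4594.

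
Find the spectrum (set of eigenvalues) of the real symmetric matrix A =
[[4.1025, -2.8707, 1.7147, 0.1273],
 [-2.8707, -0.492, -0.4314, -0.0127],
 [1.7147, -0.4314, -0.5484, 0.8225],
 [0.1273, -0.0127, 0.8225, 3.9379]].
sigma(A) ≈ {-2, -1, 4, 6}

A is real symmetric, so its spectrum consists of real eigenvalues. Expanding the characteristic polynomial of the displayed matrix gives
  det(λ I - A) = p(λ) = λ^4 + (-7)λ^3 + (-4)λ^2 + (52)λ + (48).
Solving p(λ) = 0 yields eigenvalues ≈ -2, -1, 4, 6. (A is shown rounded to 4 decimals, so these recover the underlying integer eigenvalues to within that precision.)
Verification: the trace of A = 7 equals the sum of eigenvalues 7, and det(A) ≈ 48.0005 matches the eigenvalue product 48.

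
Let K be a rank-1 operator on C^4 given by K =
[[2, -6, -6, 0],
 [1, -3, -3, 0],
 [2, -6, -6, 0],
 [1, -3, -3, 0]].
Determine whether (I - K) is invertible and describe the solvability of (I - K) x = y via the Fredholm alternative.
(I - K) is invertible (det(I - K) = 8 ≠ 0), so for every y in C^4 the equation (I - K) x = y has a unique solution.

K has rank 1, so it is an outer product K = u v^T: every row of K is a multiple of one row vector. Reading off the entries, u = (2, 1, 2, 1) and v = (1, -3, -3, 0) (row i of K equals u_i·v^T). A rank-one matrix u v^T satisfies K u = u (v·u) and kills the (3)-dimensional subspace v^⊥, so its characteristic polynomial is lambda^3 (lambda - v·u) with v·u = tr K = -7. Hence the eigenvalues of I - K are 1 (multiplicity 3) and 1 - (-7) = 8, so det(I - K) = 8. (Direct check: I - K =
[[-1, 6, 6, 0],
 [-1, 4, 3, 0],
 [-2, 6, 7, 0],
 [-1, 3, 3, 1]]
has determinant 8.) The finite-dimensional Fredholm alternative says: either (I - K) is invertible, or ker(I - K) ≠ {0} and then range(I - K) = ker((I - K)^*)^⊥, with dim ker(I - K) = dim ker((I - K)^*). Since det(I - K) ≠ 0, 1 is not an eigenvalue of K and ker(I - K) = {0}, so we are in the first case: for every y there is a unique x = (I - K)^(-1) y. Explicitly, by the Sherman–Morrison formula, (I - u v^T)^(-1) = I + u v^T/(1 - v·u), i.e. (I - K)^(-1) = I + K/(8).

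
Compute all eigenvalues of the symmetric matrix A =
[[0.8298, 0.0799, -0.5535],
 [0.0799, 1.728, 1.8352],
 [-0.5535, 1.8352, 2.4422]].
sigma(A) ≈ {0, 1, 4}

A is real symmetric, so its spectrum consists of real eigenvalues. Expanding the characteristic polynomial of the displayed matrix gives
  det(λ I - A) = p(λ) = λ^3 + (-5)λ^2 + (4)λ + (0).
Solving p(λ) = 0 yields eigenvalues ≈ 0, 1, 4. (A is shown rounded to 4 decimals, so these recover the underlying integer eigenvalues to within that precision.)
Verification: the trace of A = 5 equals the sum of eigenvalues 5, and det(A) ≈ -0.0002 matches the eigenvalue product 0.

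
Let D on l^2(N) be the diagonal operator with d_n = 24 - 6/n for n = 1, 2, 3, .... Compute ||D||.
||D|| = 24

For a diagonal operator on l^2 with entries d_n, ||D|| = sup_n |d_n|. Here d_1 = 18, d_2 = 21, ..., and d_n = 24 - 6/n increases monotonically toward 24. All terms lie in [18, 24), so |d_n| = d_n and the supremum is the limit 24, which is not attained by any individual d_n. Hence ||D|| = 24.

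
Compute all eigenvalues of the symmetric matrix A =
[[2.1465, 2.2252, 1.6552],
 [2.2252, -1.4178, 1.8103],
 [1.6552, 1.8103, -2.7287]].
sigma(A) ≈ {-4, -2, 4}

A is real symmetric, so its spectrum consists of real eigenvalues. Expanding the characteristic polynomial of the displayed matrix gives
  det(λ I - A) = p(λ) = λ^3 + (2)λ^2 + (-16)λ + (-32).
Solving p(λ) = 0 yields eigenvalues ≈ -4, -2, 4. (A is shown rounded to 4 decimals, so these recover the underlying integer eigenvalues to within that precision.)
Verification: the trace of A = -2 equals the sum of eigenvalues -2, and det(A) ≈ 32.0005 matches the eigenvalue product 32.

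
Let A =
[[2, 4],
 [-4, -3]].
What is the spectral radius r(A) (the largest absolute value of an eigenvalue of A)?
r(A) = sqrt(10) ≈ 3.1623

The eigenvalues of A are the roots of its characteristic polynomial. With M = A (coefficients from the trace and determinant):
  p(λ) = det(λ I - M) = λ^2 + λ + 10.
For λ^2 + λ + 10 the discriminant is -39. It is negative, so the roots are the complex-conjugate pair λ = -1/2 ± (sqrt(39)/2) i ≈ -0.5 ± 3.1225i. For a conjugate pair the product of the roots equals the constant term, so |λ|^2 = 10 and |λ| = sqrt(10) ≈ 3.1623.
Thus the eigenvalues (to 4 decimals) are -0.5 ± 3.1225i (modulus 3.1623). The spectral radius is the largest modulus: r(A) = sqrt(10) ≈ 3.1623. (Cross-check: r(A) ≤ ||A||_2 ≈ 6.5311; equality holds whenever A is normal, though it can also hold for some non-normal A.)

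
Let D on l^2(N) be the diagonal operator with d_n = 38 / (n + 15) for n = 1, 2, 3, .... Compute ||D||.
||D|| = 19/8 (attained at n = 1)

For D diagonal, ||D|| = sup_n |d_n| = sup_n 38/(n + 15). This is positive and strictly decreasing in n, so the supremum is attained at n = 1: d_1 = 38/(1 + 15) = 19/8. Hence ||D|| = 19/8.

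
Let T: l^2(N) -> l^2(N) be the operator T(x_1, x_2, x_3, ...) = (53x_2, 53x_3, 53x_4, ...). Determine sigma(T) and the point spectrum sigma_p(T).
sigma(T) = closed disk {z in C : |z| ≤ 53}; sigma_p(T) = open disk {z in C : |z| < 53}

Note T = 53·V where V is the unit left shift (V x)_k = x_{k+1}; so sigma(T) = 53·sigma(V) and ||T|| = 53||V||. ||T x||^2 = 2809sum_{k≥2} |x_k|^2 ≤ 2809||x||^2, with equality on {x : x_1 = 0}, so ||T|| = 53. For any lambda with |lambda| < 53, set r = lambda/53 (|r| < 1); the vector x = (1, r, r^2, ...) is in l^2 and satisfies T x = 53(r, r^2, ...) = lambda x, so lambda is an eigenvalue. On the boundary |lambda| = 53 the geometric series diverges, so no l^2 eigenvector exists, but these lambda lie in the approximate point spectrum. Hence sigma(T) is the closed disk of radius 53 and sigma_p(T) is the open disk.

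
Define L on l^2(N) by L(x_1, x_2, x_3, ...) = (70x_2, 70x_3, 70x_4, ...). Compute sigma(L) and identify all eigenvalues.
sigma(L) = closed disk {z in C : |z| ≤ 70}; sigma_p(L) = open disk {z in C : |z| < 70}

Note L = 70·V where V is the unit left shift (V x)_k = x_{k+1}; so sigma(L) = 70·sigma(V) and ||L|| = 70||V||. ||L x||^2 = 4900sum_{k≥2} |x_k|^2 ≤ 4900||x||^2, with equality on {x : x_1 = 0}, so ||L|| = 70. For any lambda with |lambda| < 70, set r = lambda/70 (|r| < 1); the vector x = (1, r, r^2, ...) is in l^2 and satisfies L x = 70(r, r^2, ...) = lambda x, so lambda is an eigenvalue. On the boundary |lambda| = 70 the geometric series diverges, so no l^2 eigenvector exists, but these lambda lie in the approximate point spectrum. Hence sigma(L) is the closed disk of radius 70 and sigma_p(L) is the open disk.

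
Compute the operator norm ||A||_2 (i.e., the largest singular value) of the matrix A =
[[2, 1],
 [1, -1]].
||A||_2 = sqrt((7 + sqrt(13))/2) ≈ 2.3028 (= sqrt(largest eigenvalue of A^T A))

||A||_2 = sigma_max(A) = sqrt(lambda_max(A^T A)). Form the symmetric matrix M = A^T A =
[[5, 1],
 [1, 2]].
Its characteristic polynomial (trace, determinant of M give the coefficients) is
  p(λ) = det(λ I - M) = λ^2 - 7λ + 9.
For λ^2 - 7λ + 9 the discriminant is 13. It is nonnegative but not a perfect square, so the roots are real and irrational: λ = (7 ± sqrt(13))/2 ≈ 5.3028, 1.6972.
So the eigenvalues of A^T A are ≈ 1.6972, 5.3028 (all ≥ 0, as they must be for A^T A). The largest is λ_max = (7 + sqrt(13))/2 ≈ 5.3028, hence ||A||_2 = sqrt(λ_max) = sqrt((7 + sqrt(13))/2) ≈ 2.3028.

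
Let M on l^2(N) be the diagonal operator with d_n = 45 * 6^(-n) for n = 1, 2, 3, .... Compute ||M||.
||M|| = 15/2 (attained at n = 1)

For M diagonal, ||M|| = sup_n |d_n|. The sequence d_n = 45 * 6^(-n) is positive and strictly decreasing (ratio 6^(-1) < 1), so the supremum is d_1 = 45/6 = 15/2. Hence ||M|| = 15/2.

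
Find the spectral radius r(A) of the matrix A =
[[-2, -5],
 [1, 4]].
r(A) = 3

The eigenvalues of A are the roots of its characteristic polynomial. With M = A (coefficients from the trace and determinant):
  p(λ) = det(λ I - M) = λ^2 - 2λ - 3.
For λ^2 - 2λ - 3 the discriminant is 16. It is a perfect square (4^2), so the roots are rational: λ = (2 ± 4)/2 = 3, -1.
Thus the eigenvalues (to 4 decimals) are 3 (modulus 3); -1 (modulus 1). The spectral radius is the largest modulus: r(A) = 3. (Cross-check: r(A) ≤ ||A||_2 ≈ 6.7678; equality holds whenever A is normal, though it can also hold for some non-normal A.)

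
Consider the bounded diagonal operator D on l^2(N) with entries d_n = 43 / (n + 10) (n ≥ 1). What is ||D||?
||D|| = 43/11 (attained at n = 1)

For D diagonal, ||D|| = sup_n |d_n| = sup_n 43/(n + 10). This is positive and strictly decreasing in n, so the supremum is attained at n = 1: d_1 = 43/(1 + 10) = 43/11. Hence ||D|| = 43/11.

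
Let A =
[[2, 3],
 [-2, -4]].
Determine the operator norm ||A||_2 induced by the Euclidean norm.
||A||_2 = sqrt((33 + sqrt(1073))/2) ≈ 5.734 (= sqrt(largest eigenvalue of A^T A))

||A||_2 = sigma_max(A) = sqrt(lambda_max(A^T A)). Form the symmetric matrix M = A^T A =
[[8, 14],
 [14, 25]].
Its characteristic polynomial (trace, determinant of M give the coefficients) is
  p(λ) = det(λ I - M) = λ^2 - 33λ + 4.
For λ^2 - 33λ + 4 the discriminant is 1073. It is nonnegative but not a perfect square, so the roots are real and irrational: λ = (33 ± sqrt(1073))/2 ≈ 32.8783, 0.1217.
So the eigenvalues of A^T A are ≈ 0.1217, 32.8783 (all ≥ 0, as they must be for A^T A). The largest is λ_max = (33 + sqrt(1073))/2 ≈ 32.8783, hence ||A||_2 = sqrt(λ_max) = sqrt((33 + sqrt(1073))/2) ≈ 5.734.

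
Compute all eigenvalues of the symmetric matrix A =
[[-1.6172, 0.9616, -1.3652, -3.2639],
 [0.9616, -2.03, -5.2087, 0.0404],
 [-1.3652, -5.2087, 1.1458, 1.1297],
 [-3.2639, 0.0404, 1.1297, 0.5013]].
sigma(A) ≈ {-6, -4, 2, 6}

A is real symmetric, so its spectrum consists of real eigenvalues. Expanding the characteristic polynomial of the displayed matrix gives
  det(λ I - A) = p(λ) = λ^4 + (2)λ^3 + (-44)λ^2 + (-72.0026)λ + (288).
Solving p(λ) = 0 yields eigenvalues ≈ -6, -4, 2, 6. (A is shown rounded to 4 decimals, so these recover the underlying integer eigenvalues to within that precision.)
Verification: the trace of A = -2 equals the sum of eigenvalues -2, and det(A) ≈ 287.9996 matches the eigenvalue product 288.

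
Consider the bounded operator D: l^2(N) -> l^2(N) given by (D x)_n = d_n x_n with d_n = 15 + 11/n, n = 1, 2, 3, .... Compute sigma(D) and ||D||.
sigma(D) = {15 + 11/n : n ≥ 1} ∪ {15}; ||D|| = 26

A bounded diagonal operator on l^2 with diagonal entries d_n has spectrum equal to the closure of {d_n : n ≥ 1}: every d_n is an eigenvalue (with eigenvector e_n), so {d_n} ⊂ sigma(D); the spectrum is closed, so its closure is too; and for lambda not in the closure, (D - lambda I) has bounded inverse (the diagonal entries 1/(d_n - lambda) are bounded). For our sequence d_n = 15 + 11/n, n = 1, 2, 3, ...:
  - {d_n} = {15 + 11/n : n ≥ 1}; the only limit point is 15
  - closure = {15 + 11/n : n ≥ 1} ∪ {15}
For the norm: a diagonal operator has ||D|| = sup_n |d_n|. Here d_n = 15 + 11/n is positive and decreasing, so sup_n |d_n| = d_1 = 15 + 11 = 26. So ||D|| = 26.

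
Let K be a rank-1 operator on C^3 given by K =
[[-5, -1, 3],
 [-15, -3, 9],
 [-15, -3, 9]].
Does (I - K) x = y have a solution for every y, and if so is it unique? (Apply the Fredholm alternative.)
(I - K) is singular (det(I - K) = 0, i.e. 1 ∈ sigma(K)). (I - K) x = y is solvable iff y ⊥ ker((I - K)^*) = span{(-5, -1, 3)}, i.e. iff -5y_1 - y_2 + 3y_3 = 0. When solvable, the solutions are x = y + c·(1, 3, 3), c arbitrary (ker(I - K) = span{(1, 3, 3)}, dimension 1).

K has rank 1, so it is an outer product K = u v^T: every row of K is a multiple of one row vector. Reading off the entries, u = (1, 3, 3) and v = (-5, -1, 3) (row i of K equals u_i·v^T). A rank-one matrix u v^T satisfies K u = u (v·u) and kills the (2)-dimensional subspace v^⊥, so its characteristic polynomial is lambda^2 (lambda - v·u) with v·u = tr K = 1. Hence the eigenvalues of I - K are 1 (multiplicity 2) and 1 - (1) = 0, so det(I - K) = 0. (Direct check: I - K =
[[6, 1, -3],
 [15, 4, -9],
 [15, 3, -8]]
has determinant 0.) So 1 is an eigenvalue of K and (I - K) is not invertible. The finite-dimensional Fredholm alternative says: either (I - K) is invertible, or ker(I - K) ≠ {0} and then range(I - K) = ker((I - K)^*)^⊥, with dim ker(I - K) = dim ker((I - K)^*). We are in the second case, so we need both kernels. Kernel of I - K: (I - K) u = u - u (v·u) = u - u = 0, so ker(I - K) = span{u} = span{(1, 3, 3)} (it is exactly 1-dimensional because rank(I - K) = 2). Kernel of the adjoint: K is real, so (I - K)^* = I - K^T = I - v u^T, and (I - v u^T) v = v - v (u·v) = 0; hence ker((I - K)^*) = span{v} = span{(-5, -1, 3)}. Therefore (I - K) x = y is solvable iff <y, v> = 0, i.e. iff -5y_1 - y_2 + 3y_3 = 0. When this holds, K y = u (v·y) = 0, so (I - K) y = y and x = y is a particular solution; the full solution set is the line x = y + c·u = y + c·(1, 3, 3), c ∈ C.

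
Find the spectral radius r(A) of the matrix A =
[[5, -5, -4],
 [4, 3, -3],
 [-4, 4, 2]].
r(A) ≈ 7.429

The eigenvalues of A are the roots of its characteristic polynomial. With M = A (coefficients from the trace, the sum of principal 2x2 minors, and det A):
  p(λ) = det(λ I - M) = λ^3 - 10λ^2 + 47λ + 42.
No integer candidate from the rational root theorem (±divisors of 42) is a root, so the roots are irrational. The cubic discriminant is Δ = -429340 < 0, so there is one real root and a complex-conjugate pair. p(-1) = -16 and p(0) = 42 have opposite signs, so a root lies in (-1, 0); Newton's method refines it to λ ≈ -0.761. Dividing out (λ - (-0.761)) leaves approximately λ^2 - 10.761λ + 55.1893. For λ^2 - 10.761λ + 55.1893 the discriminant is -104.9578. It is negative, so the remaining roots are the complex-conjugate pair λ ≈ 5.3805 ± 5.1224i. Their product equals the constant term, so |λ|^2 ≈ 55.1893 and |λ| ≈ 7.429.
Thus the eigenvalues (to 4 decimals) are -0.761 (modulus 0.761); 5.3805 ± 5.1224i (modulus 7.429). The spectral radius is the largest modulus: r(A) ≈ 7.429. (Cross-check: r(A) ≤ ||A||_2 ≈ 10.3245; equality holds whenever A is normal, though it can also hold for some non-normal A.)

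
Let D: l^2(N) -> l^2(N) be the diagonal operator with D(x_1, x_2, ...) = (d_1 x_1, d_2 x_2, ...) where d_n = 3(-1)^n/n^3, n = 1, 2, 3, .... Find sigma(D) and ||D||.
sigma(D) = {3(-1)^n/n^3 : n ≥ 1} ∪ {0}; ||D|| = 3

A bounded diagonal operator on l^2 with diagonal entries d_n has spectrum equal to the closure of {d_n : n ≥ 1}: every d_n is an eigenvalue (with eigenvector e_n), so {d_n} ⊂ sigma(D); the spectrum is closed, so its closure is too; and for lambda not in the closure, (D - lambda I) has bounded inverse (the diagonal entries 1/(d_n - lambda) are bounded). For our sequence d_n = 3(-1)^n/n^3, n = 1, 2, 3, ...:
  - {d_n} = {3(-1)^n/n^3 : n ≥ 1}; the only limit point is 0
  - closure = {3(-1)^n/n^3 : n ≥ 1} ∪ {0}
For the norm: a diagonal operator has ||D|| = sup_n |d_n|. Here |d_n| = 3/n^3 is decreasing, so sup_n |d_n| = |d_1| = 3. So ||D|| = 3.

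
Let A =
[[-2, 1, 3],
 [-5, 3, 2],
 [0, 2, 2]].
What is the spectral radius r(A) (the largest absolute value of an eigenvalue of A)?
r(A) ≈ 3.1601

The eigenvalues of A are the roots of its characteristic polynomial. With M = A (coefficients from the trace, the sum of principal 2x2 minors, and det A):
  p(λ) = det(λ I - M) = λ^3 - 3λ^2 - 3λ + 24.
No integer candidate from the rational root theorem (±divisors of 24) is a root, so the roots are irrational. The cubic discriminant is Δ = -8883 < 0, so there is one real root and a complex-conjugate pair. p(-3) = -21 and p(-2) = 10 have opposite signs, so a root lies in (-3, -2); Newton's method refines it to λ ≈ -2.4033. Dividing out (λ - (-2.4033)) leaves approximately λ^2 - 5.4033λ + 9.9861. For λ^2 - 5.4033λ + 9.9861 the discriminant is -10.7482. It is negative, so the remaining roots are the complex-conjugate pair λ ≈ 2.7017 ± 1.6392i. Their product equals the constant term, so |λ|^2 ≈ 9.9861 and |λ| ≈ 3.1601.
Thus the eigenvalues (to 4 decimals) are -2.4033 (modulus 2.4033); 2.7017 ± 1.6392i (modulus 3.1601). The spectral radius is the largest modulus: r(A) ≈ 3.1601. (Cross-check: r(A) ≤ ||A||_2 ≈ 7.2175; equality holds whenever A is normal, though it can also hold for some non-normal A.)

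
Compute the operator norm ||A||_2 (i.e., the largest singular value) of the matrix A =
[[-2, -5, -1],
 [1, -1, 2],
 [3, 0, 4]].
||A||_2 ≈ 6.248 (= sqrt(largest eigenvalue of A^T A))

||A||_2 = sigma_max(A) = sqrt(lambda_max(A^T A)). Form the symmetric matrix M = A^T A =
[[14, 9, 16],
 [9, 26, 3],
 [16, 3, 21]].
Its characteristic polynomial (trace, sum of principal 2x2 minors, determinant of M give the coefficients) is
  p(λ) = det(λ I - M) = λ^3 - 61λ^2 + 858λ - 25.
No integer candidate from the rational root theorem (±divisors of 25) is a root, so the roots are irrational. The cubic discriminant is Δ = 213588521 > 0, so there are three distinct real roots. p(0) = -25 and p(1) = 773 have opposite signs, so a root lies in (0, 1); Newton's method refines it to λ ≈ 0.0292. p(21) = 353 and p(22) = -25 have opposite signs, so a root lies in (21, 22); Newton's method refines it to λ ≈ 21.9332. p(39) = -25 and p(40) = 695 have opposite signs, so a root lies in (39, 40); Newton's method refines it to λ ≈ 39.0376. Check (Vieta): the three roots sum to 61, matching tr M = 61.
So the eigenvalues of A^T A are ≈ 0.0292, 21.9332, 39.0376 (all ≥ 0, as they must be for A^T A). The largest is λ_max ≈ 39.0376, hence ||A||_2 = sqrt(λ_max) ≈ 6.248.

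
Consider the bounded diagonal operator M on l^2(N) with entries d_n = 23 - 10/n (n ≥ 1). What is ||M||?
||M|| = 23

For a diagonal operator on l^2 with entries d_n, ||M|| = sup_n |d_n|. Here d_1 = 13, d_2 = 18, ..., and d_n = 23 - 10/n increases monotonically toward 23. All terms lie in [13, 23), so |d_n| = d_n and the supremum is the limit 23, which is not attained by any individual d_n. Hence ||M|| = 23.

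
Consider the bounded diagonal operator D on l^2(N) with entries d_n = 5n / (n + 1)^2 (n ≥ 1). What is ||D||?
||D|| = 5/4 (attained at n = 1)

For D diagonal, ||D|| = sup_n |d_n|. Treat f(x) = 5x / (x + 1)^2 for real x > 0. By the quotient rule, f'(x) = 5(1 - x)/(x + 1)^3, which is positive for x < 1 and negative for x > 1. So f has a unique maximum at x = 1, and since 1 is a positive integer, the supremum over n ≥ 1 is attained at n = 1: d_1 = 5·1/(1 + 1)^2 = 5·1/4 = 5/4. Hence ||D|| = 5/4.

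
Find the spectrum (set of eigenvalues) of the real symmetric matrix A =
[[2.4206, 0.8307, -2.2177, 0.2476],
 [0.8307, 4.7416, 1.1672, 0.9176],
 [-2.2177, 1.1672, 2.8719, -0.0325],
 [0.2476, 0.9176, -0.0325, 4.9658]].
sigma(A) ≈ {0, 4, 5, 6}

A is real symmetric, so its spectrum consists of real eigenvalues. Expanding the characteristic polynomial of the displayed matrix gives
  det(λ I - A) = p(λ) = λ^4 + (-15)λ^3 + (74)λ^2 + (-119.9977)λ + (0).
Solving p(λ) = 0 yields eigenvalues ≈ 0, 4, 5, 6. (A is shown rounded to 4 decimals, so these recover the underlying integer eigenvalues to within that precision.)
Verification: the trace of A = 15 equals the sum of eigenvalues 15, and det(A) ≈ 0.0003 matches the eigenvalue product 0.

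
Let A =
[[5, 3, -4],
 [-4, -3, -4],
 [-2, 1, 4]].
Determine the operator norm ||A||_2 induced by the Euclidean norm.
||A||_2 ≈ 8.0384 (= sqrt(largest eigenvalue of A^T A))

||A||_2 = sigma_max(A) = sqrt(lambda_max(A^T A)). Form the symmetric matrix M = A^T A =
[[45, 25, -12],
 [25, 19, 4],
 [-12, 4, 48]].
Its characteristic polynomial (trace, sum of principal 2x2 minors, determinant of M give the coefficients) is
  p(λ) = det(λ I - M) = λ^3 - 112λ^2 + 3142λ - 5184.
No integer candidate from the rational root theorem (±divisors of 5184) is a root, so the roots are irrational. The cubic discriminant is Δ = 2741752992 > 0, so there are three distinct real roots. p(1) = -2153 and p(2) = 660 have opposite signs, so a root lies in (1, 2); Newton's method refines it to λ ≈ 1.7584. p(45) = 531 and p(46) = -308 have opposite signs, so a root lies in (45, 46); Newton's method refines it to λ ≈ 45.626. p(64) = -704 and p(65) = 471 have opposite signs, so a root lies in (64, 65); Newton's method refines it to λ ≈ 64.6156. Check (Vieta): the three roots sum to 112, matching tr M = 112.
So the eigenvalues of A^T A are ≈ 1.7584, 45.626, 64.6156 (all ≥ 0, as they must be for A^T A). The largest is λ_max ≈ 64.6156, hence ||A||_2 = sqrt(λ_max) ≈ 8.0384.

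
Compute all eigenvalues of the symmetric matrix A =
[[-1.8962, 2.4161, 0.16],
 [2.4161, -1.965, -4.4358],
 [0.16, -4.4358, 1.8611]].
sigma(A) ≈ {-6, -1, 5}

A is real symmetric, so its spectrum consists of real eigenvalues. Expanding the characteristic polynomial of the displayed matrix gives
  det(λ I - A) = p(λ) = λ^3 + (2)λ^2 + (-29)λ + (-30.0013).
Solving p(λ) = 0 yields eigenvalues ≈ -6, -1, 5. (A is shown rounded to 4 decimals, so these recover the underlying integer eigenvalues to within that precision.)
Verification: the trace of A = -2 equals the sum of eigenvalues -2, and det(A) ≈ 30.0013 matches the eigenvalue product 30.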